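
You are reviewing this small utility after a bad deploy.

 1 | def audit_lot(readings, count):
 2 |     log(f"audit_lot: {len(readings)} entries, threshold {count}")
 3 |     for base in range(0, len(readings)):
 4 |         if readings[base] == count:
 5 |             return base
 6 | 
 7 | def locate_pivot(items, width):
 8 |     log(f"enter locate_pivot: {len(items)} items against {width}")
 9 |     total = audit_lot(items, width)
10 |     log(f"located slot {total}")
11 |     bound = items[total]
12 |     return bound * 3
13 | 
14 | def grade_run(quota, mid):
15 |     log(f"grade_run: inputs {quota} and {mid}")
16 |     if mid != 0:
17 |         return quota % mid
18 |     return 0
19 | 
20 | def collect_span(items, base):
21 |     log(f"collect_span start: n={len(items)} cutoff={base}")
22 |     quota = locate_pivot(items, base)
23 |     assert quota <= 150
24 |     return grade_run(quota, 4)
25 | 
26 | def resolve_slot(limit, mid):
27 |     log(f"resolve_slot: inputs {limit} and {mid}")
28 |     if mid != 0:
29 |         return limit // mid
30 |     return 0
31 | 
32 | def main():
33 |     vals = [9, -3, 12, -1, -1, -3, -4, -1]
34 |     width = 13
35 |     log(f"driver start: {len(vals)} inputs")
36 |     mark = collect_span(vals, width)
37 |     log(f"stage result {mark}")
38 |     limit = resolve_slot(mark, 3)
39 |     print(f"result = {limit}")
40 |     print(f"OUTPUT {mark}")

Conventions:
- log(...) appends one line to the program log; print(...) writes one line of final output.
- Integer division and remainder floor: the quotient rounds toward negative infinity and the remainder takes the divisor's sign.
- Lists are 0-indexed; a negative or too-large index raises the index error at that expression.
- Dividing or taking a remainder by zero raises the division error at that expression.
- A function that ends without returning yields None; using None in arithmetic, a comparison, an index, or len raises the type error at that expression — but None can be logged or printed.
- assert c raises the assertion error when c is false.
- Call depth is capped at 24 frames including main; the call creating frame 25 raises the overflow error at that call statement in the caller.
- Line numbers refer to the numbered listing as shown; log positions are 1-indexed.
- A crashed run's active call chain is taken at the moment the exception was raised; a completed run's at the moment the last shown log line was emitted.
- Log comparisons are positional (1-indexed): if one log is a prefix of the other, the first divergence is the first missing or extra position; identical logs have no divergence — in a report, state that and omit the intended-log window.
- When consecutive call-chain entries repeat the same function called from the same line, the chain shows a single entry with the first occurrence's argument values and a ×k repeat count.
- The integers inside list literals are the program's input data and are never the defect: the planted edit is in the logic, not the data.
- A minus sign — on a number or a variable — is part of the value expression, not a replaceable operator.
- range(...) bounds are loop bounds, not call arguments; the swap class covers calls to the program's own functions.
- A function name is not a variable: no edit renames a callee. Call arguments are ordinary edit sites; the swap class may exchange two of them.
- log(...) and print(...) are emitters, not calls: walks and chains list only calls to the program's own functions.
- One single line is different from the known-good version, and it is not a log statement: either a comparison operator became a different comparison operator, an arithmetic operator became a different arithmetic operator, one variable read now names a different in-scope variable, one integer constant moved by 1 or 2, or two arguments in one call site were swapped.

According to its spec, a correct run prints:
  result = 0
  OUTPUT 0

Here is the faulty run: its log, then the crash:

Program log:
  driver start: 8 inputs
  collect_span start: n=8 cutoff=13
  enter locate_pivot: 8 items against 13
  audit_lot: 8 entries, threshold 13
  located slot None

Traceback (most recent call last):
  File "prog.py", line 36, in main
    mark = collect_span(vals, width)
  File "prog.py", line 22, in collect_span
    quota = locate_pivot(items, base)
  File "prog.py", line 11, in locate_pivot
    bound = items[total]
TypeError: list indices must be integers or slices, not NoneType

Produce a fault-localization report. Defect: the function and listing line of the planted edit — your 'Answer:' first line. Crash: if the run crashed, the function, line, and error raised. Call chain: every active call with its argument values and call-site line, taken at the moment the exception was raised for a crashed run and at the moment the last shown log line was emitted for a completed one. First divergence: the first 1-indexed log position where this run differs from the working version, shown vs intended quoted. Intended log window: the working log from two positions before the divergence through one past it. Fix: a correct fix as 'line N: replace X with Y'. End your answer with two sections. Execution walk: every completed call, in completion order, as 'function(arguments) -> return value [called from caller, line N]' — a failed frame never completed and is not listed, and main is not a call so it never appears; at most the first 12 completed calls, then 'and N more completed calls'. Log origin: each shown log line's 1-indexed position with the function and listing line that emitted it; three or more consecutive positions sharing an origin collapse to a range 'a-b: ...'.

Answer: the defect is in main at line 34.
The tell: Everything matches until log position 2, which reads 'collect_span start: n=8 cutoff=13' in place of 'collect_span start: n=8 cutoff=12'.
Crash: locate_pivot, line 11, TypeError.
Call chain: main -> collect_span([9, -3, 12, -1, -1, -3, -4, -1], 13) (called at line 36) -> locate_pivot([9, -3, 12, -1, -1, -3, -4, -1], 13) (called at line 22).
First divergence: at position 2 the run shows 'collect_span start: n=8 cutoff=13' where the working version logs 'collect_span start: n=8 cutoff=12'.
Intended log window:
  1: driver start: 8 inputs
  2: collect_span start: n=8 cutoff=12
  3: enter locate_pivot: 8 items against 12
Execution walk:
  audit_lot([9, -3, 12, -1, -1, -3, -4, -1], 13) -> None  [called from locate_pivot, line 9]
Log origin:
  1: emitted by main (line 35)
  2: emitted by collect_span (line 21)
  3: emitted by locate_pivot (line 8)
  4: emitted by audit_lot (line 2)
  5: emitted by locate_pivot (line 10)
A correct fix: line 34: replace `13` with `12`.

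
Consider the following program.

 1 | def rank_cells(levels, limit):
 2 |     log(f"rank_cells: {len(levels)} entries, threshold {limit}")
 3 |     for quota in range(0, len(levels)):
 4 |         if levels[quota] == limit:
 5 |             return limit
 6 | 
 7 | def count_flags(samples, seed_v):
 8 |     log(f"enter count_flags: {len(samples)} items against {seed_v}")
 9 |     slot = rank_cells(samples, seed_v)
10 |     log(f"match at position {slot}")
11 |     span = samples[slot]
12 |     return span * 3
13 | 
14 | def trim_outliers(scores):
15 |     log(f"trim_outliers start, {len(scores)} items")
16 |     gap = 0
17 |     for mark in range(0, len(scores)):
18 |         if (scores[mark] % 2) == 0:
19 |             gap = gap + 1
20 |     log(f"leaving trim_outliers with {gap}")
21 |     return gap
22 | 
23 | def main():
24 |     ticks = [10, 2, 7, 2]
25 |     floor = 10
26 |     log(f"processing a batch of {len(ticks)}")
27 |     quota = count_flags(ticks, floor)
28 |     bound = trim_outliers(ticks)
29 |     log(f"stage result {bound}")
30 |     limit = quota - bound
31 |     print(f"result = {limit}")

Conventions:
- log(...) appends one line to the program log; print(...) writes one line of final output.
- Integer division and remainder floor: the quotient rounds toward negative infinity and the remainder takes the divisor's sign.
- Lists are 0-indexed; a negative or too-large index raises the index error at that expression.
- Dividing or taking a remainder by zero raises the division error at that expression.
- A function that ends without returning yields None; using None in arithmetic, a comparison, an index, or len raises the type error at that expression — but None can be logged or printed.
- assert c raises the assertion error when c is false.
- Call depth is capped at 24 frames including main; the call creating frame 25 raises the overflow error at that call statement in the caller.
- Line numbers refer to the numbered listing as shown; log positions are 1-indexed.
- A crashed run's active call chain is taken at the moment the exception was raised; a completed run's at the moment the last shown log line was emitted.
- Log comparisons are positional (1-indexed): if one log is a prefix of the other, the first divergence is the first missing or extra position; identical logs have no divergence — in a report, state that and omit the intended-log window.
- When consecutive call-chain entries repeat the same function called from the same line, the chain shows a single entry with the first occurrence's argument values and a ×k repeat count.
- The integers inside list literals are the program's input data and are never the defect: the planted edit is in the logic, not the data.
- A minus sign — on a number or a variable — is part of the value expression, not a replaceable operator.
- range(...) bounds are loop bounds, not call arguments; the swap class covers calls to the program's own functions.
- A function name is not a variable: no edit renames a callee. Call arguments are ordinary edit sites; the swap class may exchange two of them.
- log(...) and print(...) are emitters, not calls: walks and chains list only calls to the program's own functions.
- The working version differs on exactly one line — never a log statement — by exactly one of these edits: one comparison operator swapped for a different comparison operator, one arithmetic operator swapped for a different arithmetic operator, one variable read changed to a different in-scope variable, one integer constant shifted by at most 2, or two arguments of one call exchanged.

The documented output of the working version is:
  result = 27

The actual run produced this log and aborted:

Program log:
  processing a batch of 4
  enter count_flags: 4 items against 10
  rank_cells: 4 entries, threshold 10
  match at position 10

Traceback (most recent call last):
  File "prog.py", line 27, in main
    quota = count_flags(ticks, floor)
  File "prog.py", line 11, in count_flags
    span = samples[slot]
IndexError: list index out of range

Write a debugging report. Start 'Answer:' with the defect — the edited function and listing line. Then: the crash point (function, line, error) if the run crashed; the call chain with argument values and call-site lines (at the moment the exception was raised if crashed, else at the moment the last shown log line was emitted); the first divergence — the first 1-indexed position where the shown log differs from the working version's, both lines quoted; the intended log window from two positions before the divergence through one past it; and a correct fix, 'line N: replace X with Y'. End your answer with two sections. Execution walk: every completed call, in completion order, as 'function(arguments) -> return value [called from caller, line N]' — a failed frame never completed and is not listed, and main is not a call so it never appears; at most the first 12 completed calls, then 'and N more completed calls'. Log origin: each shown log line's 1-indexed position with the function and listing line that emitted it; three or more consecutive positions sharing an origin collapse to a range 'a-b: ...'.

Answer: the defect is in rank_cells at line 5.
Core observation: The log first diverges at position 4: the faulty run prints 'match at position 10' where the working version prints 'match at position 0'.
Crash: count_flags, line 11, IndexError.
Call chain: main -> count_flags([10, 2, 7, 2], 10) (called at line 27).
First divergence: position 4 — shown 'match at position 10', intended 'match at position 0'.
Intended log window:
  2: enter count_flags: 4 items against 10
  3: rank_cells: 4 entries, threshold 10
  4: match at position 0
  5: trim_outliers start, 4 items
Execution walk:
  rank_cells([10, 2, 7, 2], 10) -> 10  [called from count_flags, line 9]
Log origins:
  1 — main, line 26
  2 — count_flags, line 8
  3 — rank_cells, line 2
  4 — count_flags, line 10
A correct fix: line 5: replace `limit` with `quota`.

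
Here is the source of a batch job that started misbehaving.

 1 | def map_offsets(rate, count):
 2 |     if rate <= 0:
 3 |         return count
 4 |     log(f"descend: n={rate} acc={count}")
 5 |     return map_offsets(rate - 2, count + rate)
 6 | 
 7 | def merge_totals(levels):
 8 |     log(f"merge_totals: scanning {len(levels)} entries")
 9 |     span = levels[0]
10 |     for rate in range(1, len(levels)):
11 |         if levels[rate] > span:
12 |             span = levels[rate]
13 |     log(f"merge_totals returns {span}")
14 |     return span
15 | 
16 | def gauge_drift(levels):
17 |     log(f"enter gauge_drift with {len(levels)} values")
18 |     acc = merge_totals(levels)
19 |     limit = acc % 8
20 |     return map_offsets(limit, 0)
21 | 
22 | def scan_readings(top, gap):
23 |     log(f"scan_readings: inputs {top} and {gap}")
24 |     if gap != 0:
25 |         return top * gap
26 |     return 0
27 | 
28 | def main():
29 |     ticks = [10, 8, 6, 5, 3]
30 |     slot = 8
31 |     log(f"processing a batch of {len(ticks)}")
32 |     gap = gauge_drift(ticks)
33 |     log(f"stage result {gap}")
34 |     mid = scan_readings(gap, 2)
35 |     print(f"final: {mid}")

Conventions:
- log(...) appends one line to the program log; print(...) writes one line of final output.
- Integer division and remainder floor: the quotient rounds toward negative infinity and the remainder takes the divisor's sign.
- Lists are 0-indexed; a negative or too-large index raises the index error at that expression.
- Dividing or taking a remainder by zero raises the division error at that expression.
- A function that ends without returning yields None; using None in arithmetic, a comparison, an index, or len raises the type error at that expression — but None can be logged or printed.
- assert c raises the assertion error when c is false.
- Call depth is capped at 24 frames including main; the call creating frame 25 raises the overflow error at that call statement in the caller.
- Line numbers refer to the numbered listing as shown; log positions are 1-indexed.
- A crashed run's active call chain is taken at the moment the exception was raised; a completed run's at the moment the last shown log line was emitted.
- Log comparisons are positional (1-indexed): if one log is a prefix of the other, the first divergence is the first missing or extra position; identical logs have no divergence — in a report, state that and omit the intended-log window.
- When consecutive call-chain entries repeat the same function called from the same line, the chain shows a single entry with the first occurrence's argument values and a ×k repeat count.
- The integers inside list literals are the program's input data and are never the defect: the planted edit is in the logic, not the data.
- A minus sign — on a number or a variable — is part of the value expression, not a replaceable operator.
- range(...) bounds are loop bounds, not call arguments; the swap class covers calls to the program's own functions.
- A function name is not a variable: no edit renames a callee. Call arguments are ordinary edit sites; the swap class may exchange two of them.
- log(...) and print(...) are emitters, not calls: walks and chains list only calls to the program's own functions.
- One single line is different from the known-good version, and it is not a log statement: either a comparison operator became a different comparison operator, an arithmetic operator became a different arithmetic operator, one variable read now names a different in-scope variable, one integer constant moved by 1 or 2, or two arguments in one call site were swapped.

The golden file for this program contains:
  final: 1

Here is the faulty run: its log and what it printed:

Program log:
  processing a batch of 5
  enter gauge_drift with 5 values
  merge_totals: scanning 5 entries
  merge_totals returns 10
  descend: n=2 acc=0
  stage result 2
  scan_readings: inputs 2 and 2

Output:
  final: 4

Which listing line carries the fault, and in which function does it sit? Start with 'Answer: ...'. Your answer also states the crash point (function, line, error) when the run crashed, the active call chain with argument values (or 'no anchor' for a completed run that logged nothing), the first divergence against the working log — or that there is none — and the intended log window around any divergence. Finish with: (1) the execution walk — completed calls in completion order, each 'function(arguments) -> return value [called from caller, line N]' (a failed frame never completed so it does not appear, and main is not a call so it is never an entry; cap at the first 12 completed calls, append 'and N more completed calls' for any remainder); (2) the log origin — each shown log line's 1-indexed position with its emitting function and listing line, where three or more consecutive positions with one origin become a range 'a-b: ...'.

Answer: the defect is in scan_readings at line 25.
Key observation: Every logged value matches the working version; the printed result is what differs.
Call chain: main -> scan_readings(2, 2) (called at line 34).
First divergence: there is none — every log position agrees.
Execution walk:
  merge_totals([10, 8, 6, 5, 3]) -> 10  [called from gauge_drift, line 18]
  map_offsets(0, 2) -> 2  [called from map_offsets, line 5]
  map_offsets(2, 0) -> 2  [called from gauge_drift, line 20]
  gauge_drift([10, 8, 6, 5, 3]) -> 2  [called from main, line 32]
  scan_readings(2, 2) -> 4  [called from main, line 34]
Log line origins:
  1 — main, line 31
  2 — gauge_drift, line 17
  3 — merge_totals, line 8
  4 — merge_totals, line 13
  5 — map_offsets, line 4
  6 — main, line 33
  7 — scan_readings, line 23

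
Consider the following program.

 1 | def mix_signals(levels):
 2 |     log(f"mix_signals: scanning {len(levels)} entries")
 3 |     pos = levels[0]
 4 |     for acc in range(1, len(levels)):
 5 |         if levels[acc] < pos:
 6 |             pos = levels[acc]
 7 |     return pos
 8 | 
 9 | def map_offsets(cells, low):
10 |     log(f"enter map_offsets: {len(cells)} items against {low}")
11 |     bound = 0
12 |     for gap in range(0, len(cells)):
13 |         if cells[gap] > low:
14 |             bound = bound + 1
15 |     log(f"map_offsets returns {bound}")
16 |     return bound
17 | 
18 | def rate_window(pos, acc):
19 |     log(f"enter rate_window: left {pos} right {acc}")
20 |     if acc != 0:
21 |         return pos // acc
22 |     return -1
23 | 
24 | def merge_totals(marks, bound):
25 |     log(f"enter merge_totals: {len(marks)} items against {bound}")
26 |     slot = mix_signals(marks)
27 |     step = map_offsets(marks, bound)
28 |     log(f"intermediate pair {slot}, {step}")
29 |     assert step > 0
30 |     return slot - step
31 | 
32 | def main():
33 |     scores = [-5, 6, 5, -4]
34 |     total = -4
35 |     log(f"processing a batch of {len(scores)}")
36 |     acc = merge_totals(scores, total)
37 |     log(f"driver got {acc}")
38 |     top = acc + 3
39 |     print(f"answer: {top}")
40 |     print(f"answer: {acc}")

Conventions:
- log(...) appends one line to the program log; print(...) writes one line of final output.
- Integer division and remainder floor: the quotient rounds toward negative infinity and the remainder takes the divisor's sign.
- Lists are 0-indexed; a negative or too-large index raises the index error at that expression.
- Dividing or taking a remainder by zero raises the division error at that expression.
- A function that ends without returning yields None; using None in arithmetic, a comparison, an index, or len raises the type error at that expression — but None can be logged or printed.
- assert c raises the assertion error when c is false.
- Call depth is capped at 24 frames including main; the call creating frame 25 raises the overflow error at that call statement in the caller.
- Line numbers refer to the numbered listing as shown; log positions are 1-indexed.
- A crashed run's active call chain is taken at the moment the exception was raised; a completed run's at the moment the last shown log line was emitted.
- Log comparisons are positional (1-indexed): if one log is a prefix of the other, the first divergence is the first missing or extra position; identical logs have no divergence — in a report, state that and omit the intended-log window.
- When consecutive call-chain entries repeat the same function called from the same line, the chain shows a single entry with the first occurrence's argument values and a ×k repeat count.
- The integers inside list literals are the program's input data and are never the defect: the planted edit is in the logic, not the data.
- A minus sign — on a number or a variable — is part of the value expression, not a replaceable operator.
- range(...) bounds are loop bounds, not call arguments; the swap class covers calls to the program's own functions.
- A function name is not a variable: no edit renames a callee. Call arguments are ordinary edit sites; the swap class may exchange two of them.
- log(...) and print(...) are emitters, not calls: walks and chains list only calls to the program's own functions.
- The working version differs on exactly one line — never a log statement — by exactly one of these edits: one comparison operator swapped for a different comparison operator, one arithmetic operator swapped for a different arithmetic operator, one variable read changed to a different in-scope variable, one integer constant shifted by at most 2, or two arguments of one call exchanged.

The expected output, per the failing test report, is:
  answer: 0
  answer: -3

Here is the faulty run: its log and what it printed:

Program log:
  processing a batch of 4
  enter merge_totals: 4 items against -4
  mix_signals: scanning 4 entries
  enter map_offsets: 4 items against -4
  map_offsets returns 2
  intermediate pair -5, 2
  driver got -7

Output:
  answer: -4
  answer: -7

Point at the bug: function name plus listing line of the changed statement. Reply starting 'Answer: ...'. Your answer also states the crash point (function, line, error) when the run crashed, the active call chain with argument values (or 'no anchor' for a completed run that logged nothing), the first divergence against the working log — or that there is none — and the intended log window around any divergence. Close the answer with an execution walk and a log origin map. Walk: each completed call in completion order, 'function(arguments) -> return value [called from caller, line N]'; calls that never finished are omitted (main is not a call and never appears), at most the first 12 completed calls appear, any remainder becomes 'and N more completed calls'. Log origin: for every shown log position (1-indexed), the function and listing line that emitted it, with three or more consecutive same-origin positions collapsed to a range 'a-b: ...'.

Answer: the defect is in merge_totals at line 30.
Key fact: The earliest visible damage is log position 7 — 'driver got -7' rather than the intended 'driver got -3'.
Call chain: main.
First divergence: at position 7 the run shows 'driver got -7' where the working version logs 'driver got -3'.
Intended log window:
  5: map_offsets returns 2
  6: intermediate pair -5, 2
  7: driver got -3
Execution walk:
  mix_signals([-5, 6, 5, -4]) -> -5  [called from merge_totals, line 26]
  map_offsets([-5, 6, 5, -4], -4) -> 2  [called from merge_totals, line 27]
  merge_totals([-5, 6, 5, -4], -4) -> -7  [called from main, line 36]
Log origin:
  1: emitted by main (line 35)
  2: emitted by merge_totals (line 25)
  3: emitted by mix_signals (line 2)
  4: emitted by map_offsets (line 10)
  5: emitted by map_offsets (line 15)
  6: emitted by merge_totals (line 28)
  7: emitted by main (line 37)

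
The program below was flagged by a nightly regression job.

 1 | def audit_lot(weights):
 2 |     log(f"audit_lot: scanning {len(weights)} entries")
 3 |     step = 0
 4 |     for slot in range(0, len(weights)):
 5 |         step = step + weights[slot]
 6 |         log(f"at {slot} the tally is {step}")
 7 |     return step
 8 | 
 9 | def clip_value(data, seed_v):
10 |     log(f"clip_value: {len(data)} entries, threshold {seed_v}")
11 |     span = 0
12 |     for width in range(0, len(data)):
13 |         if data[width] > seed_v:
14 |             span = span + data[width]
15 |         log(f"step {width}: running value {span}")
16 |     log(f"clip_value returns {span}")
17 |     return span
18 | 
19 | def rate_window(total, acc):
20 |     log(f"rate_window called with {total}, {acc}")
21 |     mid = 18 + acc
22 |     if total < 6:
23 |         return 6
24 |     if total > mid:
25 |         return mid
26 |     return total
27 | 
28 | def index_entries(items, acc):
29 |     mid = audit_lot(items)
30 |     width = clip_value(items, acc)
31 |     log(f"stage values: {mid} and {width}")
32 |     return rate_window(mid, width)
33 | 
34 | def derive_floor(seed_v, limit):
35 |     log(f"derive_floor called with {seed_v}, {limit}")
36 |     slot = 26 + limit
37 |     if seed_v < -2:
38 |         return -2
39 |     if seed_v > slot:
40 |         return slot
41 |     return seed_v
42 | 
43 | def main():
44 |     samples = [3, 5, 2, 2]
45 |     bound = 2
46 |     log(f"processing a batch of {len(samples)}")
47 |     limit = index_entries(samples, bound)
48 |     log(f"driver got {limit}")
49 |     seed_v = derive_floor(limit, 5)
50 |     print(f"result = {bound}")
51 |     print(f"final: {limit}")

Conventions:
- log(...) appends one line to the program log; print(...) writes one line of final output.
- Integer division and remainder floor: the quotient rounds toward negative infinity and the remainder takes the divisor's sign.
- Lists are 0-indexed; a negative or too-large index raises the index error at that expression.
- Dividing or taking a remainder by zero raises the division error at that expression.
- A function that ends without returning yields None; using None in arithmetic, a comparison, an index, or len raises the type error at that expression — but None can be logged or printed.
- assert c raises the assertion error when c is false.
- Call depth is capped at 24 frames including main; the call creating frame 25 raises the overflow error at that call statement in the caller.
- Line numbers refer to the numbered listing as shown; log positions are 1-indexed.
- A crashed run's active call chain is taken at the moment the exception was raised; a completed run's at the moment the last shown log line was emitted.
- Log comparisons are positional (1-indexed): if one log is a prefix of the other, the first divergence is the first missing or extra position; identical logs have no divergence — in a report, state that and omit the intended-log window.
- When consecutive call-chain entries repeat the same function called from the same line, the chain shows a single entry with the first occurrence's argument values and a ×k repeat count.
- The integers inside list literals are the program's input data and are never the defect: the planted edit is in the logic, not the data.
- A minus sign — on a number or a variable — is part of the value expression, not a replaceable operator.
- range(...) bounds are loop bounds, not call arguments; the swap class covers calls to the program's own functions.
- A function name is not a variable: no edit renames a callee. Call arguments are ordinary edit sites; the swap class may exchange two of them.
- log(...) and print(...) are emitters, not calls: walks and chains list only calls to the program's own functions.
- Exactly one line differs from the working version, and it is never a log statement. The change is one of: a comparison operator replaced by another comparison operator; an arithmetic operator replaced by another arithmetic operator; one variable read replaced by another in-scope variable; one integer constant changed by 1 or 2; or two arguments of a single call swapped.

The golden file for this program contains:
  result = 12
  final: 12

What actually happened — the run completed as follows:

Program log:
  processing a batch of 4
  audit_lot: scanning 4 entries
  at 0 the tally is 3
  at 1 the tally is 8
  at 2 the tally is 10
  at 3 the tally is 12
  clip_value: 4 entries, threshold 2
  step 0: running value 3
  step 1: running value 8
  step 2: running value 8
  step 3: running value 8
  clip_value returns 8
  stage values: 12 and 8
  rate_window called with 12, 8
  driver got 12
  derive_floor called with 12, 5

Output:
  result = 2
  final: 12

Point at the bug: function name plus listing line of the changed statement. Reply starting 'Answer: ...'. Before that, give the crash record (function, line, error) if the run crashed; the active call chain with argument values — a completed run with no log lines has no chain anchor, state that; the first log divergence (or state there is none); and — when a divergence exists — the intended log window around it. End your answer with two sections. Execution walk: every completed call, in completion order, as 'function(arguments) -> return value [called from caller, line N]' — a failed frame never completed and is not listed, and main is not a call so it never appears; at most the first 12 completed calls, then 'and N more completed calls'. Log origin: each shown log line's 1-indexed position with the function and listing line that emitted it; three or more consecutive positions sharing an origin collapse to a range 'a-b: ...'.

Answer: the defect is in main at line 50.
The tell: No log line changed; the fault shows up purely in the output.
Call chain: main -> derive_floor(12, 5) (called at line 49).
First divergence: none (the log streams are identical).
Execution walk:
  audit_lot([3, 5, 2, 2]) -> 12  [called from index_entries, line 29]
  clip_value([3, 5, 2, 2], 2) -> 8  [called from index_entries, line 30]
  rate_window(12, 8) -> 12  [called from index_entries, line 32]
  index_entries([3, 5, 2, 2], 2) -> 12  [called from main, line 47]
  derive_floor(12, 5) -> 12  [called from main, line 49]
Origin of each log line:
  1: logged in main at line 46
  2: logged in audit_lot at line 2
  3-6: logged in audit_lot at line 6
  7: logged in clip_value at line 10
  8-11: logged in clip_value at line 15
  12: logged in clip_value at line 16
  13: logged in index_entries at line 31
  14: logged in rate_window at line 20
  15: logged in main at line 48
  16: logged in derive_floor at line 35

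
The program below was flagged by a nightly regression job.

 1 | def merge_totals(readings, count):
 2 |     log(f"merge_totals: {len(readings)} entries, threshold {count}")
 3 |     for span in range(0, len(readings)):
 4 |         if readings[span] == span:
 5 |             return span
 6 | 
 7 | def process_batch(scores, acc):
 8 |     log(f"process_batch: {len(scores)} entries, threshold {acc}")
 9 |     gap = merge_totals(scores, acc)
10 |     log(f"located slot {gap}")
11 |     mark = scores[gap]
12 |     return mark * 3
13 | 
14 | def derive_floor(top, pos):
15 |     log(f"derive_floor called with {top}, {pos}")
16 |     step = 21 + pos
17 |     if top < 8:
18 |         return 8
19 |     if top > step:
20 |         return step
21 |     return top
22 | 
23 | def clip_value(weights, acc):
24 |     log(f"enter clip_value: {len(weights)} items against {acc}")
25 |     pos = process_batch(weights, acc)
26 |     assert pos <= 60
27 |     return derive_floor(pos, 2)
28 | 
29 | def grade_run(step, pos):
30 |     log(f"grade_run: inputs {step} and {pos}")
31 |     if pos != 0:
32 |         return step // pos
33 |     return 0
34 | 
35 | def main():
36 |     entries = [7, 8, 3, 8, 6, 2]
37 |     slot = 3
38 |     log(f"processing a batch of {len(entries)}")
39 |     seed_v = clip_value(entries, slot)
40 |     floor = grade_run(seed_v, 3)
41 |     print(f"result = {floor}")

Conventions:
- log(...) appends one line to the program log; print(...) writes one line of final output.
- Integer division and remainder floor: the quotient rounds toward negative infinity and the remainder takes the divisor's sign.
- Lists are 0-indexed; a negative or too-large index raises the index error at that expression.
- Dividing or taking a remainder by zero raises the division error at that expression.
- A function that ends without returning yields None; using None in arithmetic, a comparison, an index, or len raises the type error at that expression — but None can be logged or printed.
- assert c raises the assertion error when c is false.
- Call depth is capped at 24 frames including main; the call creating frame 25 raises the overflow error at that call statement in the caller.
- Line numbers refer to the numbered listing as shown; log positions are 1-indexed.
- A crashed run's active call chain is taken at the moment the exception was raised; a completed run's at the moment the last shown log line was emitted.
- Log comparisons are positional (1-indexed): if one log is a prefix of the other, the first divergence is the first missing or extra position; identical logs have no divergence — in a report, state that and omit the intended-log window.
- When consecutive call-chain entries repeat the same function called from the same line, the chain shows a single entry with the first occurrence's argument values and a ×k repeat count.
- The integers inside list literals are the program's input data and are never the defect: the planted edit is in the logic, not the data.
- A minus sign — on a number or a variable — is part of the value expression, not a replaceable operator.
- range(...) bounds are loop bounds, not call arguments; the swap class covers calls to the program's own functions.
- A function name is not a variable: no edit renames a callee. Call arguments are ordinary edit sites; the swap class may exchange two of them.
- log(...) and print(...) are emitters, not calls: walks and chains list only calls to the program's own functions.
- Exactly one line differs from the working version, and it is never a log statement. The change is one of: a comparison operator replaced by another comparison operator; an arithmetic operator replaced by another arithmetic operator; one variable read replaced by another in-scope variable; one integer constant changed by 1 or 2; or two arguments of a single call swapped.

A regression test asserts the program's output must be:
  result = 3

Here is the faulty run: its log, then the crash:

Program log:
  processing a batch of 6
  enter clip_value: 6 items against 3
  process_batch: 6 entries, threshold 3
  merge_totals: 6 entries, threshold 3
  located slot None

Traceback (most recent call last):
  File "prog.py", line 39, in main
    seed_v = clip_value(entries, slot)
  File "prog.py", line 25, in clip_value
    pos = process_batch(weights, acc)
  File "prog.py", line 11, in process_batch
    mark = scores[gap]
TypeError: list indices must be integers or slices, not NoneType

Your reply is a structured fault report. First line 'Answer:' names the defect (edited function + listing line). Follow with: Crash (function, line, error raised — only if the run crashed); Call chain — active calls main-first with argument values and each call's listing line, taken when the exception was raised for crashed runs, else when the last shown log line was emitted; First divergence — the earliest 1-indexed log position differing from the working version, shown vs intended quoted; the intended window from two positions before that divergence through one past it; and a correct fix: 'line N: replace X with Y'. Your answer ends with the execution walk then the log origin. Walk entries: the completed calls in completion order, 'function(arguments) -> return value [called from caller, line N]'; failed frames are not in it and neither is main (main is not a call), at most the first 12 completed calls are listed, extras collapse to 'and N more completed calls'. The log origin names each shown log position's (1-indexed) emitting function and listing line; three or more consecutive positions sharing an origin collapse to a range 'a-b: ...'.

Answer: the defect is in merge_totals at line 4.
Key observation: Log line 5 is where behavior first shows: 'located slot None' appears instead of 'located slot 2'.
Crash: process_batch, line 11, TypeError.
Call chain: main -> clip_value([7, 8, 3, 8, 6, 2], 3) (called at line 39) -> process_batch([7, 8, 3, 8, 6, 2], 3) (called at line 25).
First divergence: position 5; shown 'located slot None' vs intended 'located slot 2'.
Intended log window:
  3: process_batch: 6 entries, threshold 3
  4: merge_totals: 6 entries, threshold 3
  5: located slot 2
  6: derive_floor called with 9, 2
Execution walk:
  merge_totals([7, 8, 3, 8, 6, 2], 3) -> None  [called from process_batch, line 9]
Origin of each log line:
  1: from main, line 38
  2: from clip_value, line 24
  3: from process_batch, line 8
  4: from merge_totals, line 2
  5: from process_batch, line 10
A correct fix: line 4: replace `readings[span] == span` with `readings[span] == count`.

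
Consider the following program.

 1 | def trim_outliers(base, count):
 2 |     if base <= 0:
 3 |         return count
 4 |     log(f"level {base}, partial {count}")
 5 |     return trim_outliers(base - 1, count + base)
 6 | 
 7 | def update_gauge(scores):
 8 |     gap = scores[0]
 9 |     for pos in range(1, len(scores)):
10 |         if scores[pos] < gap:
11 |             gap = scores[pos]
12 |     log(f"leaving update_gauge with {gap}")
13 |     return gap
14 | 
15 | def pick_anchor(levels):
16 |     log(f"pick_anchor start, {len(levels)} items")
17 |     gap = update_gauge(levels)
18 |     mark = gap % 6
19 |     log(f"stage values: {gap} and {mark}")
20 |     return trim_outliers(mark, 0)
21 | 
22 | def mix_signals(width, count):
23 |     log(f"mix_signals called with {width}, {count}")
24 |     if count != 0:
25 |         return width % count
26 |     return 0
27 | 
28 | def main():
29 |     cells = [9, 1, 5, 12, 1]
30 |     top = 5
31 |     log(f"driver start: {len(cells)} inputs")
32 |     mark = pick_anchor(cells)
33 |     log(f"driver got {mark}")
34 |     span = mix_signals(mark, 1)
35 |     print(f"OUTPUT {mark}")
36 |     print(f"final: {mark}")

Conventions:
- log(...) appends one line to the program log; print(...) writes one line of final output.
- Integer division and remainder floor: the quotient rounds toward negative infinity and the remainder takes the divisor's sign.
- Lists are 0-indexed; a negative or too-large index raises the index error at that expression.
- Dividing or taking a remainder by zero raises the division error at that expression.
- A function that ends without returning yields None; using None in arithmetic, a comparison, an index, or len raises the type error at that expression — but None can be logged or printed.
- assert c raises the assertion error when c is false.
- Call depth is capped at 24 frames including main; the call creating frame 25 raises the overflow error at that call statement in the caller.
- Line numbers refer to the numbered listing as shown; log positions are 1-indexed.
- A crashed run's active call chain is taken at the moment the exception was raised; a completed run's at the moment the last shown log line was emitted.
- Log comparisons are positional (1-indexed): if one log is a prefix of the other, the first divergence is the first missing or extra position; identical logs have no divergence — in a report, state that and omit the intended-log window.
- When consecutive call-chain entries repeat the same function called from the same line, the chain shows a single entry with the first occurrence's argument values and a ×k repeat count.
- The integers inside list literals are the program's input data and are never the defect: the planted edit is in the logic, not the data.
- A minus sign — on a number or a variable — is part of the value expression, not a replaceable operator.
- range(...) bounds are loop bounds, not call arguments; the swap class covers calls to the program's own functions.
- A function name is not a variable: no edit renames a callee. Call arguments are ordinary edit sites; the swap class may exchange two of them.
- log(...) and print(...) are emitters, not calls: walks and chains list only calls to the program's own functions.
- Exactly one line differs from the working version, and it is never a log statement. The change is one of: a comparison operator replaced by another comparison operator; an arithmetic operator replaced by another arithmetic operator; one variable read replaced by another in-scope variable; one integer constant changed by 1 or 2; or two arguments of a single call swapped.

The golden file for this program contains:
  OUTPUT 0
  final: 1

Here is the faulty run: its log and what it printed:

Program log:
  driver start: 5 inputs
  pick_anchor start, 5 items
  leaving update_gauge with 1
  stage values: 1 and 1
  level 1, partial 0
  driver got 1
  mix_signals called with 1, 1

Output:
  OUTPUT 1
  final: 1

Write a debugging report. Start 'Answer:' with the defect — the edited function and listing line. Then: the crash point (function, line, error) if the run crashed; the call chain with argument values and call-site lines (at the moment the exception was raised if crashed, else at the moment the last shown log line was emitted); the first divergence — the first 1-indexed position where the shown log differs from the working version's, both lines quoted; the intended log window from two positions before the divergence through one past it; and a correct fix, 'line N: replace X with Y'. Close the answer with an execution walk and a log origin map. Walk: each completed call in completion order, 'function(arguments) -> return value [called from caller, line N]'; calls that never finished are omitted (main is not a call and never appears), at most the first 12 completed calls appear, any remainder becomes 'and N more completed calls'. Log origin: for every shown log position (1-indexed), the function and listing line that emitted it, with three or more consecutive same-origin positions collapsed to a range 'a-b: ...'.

Answer: the defect is in main at line 35.
The tell: Nothing in the log betrays the bug — only the output does.
Call chain: main -> mix_signals(1, 1) (called at line 34).
First divergence: none (the log streams are identical).
Execution walk:
  update_gauge([9, 1, 5, 12, 1]) -> 1  [called from pick_anchor, line 17]
  trim_outliers(0, 1) -> 1  [called from trim_outliers, line 5]
  trim_outliers(1, 0) -> 1  [called from pick_anchor, line 20]
  pick_anchor([9, 1, 5, 12, 1]) -> 1  [called from main, line 32]
  mix_signals(1, 1) -> 0  [called from main, line 34]
Log line origins:
  1 — main, line 31
  2 — pick_anchor, line 16
  3 — update_gauge, line 12
  4 — pick_anchor, line 19
  5 — trim_outliers, line 4
  6 — main, line 33
  7 — mix_signals, line 23
A correct fix: line 35: replace `mark` with `span`.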